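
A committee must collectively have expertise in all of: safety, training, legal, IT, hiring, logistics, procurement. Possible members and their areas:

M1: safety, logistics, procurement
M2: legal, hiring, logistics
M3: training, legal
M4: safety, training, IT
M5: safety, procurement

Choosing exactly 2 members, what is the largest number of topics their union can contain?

Choosing M2, M4 covers {safety, training, legal, IT, hiring, logistics} — 6 topics.
No choice of 2 members does better; here procurement is left uncovered.

6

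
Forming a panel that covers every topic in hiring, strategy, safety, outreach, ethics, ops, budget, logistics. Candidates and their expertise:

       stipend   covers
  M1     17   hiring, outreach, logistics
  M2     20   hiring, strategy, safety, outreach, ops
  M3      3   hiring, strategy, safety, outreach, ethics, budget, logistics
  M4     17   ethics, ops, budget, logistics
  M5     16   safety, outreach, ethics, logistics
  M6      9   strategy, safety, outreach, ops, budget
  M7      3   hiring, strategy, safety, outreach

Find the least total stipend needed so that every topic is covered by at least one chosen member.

M3, M6 cover every topic at stipend 3 + 9 = 12.
Any cover uses at least 2 members; among all covering selections none totals below 12.

12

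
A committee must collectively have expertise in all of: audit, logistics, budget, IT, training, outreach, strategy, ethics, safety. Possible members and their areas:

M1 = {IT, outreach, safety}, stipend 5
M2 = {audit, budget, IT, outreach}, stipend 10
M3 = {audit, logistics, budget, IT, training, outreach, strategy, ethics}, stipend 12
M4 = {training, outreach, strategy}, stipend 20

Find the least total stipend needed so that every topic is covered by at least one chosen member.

M1, M3 cover every topic at stipend 5 + 12 = 17.
Any cover uses at least 2 members; among all covering selections none totals below 17.

17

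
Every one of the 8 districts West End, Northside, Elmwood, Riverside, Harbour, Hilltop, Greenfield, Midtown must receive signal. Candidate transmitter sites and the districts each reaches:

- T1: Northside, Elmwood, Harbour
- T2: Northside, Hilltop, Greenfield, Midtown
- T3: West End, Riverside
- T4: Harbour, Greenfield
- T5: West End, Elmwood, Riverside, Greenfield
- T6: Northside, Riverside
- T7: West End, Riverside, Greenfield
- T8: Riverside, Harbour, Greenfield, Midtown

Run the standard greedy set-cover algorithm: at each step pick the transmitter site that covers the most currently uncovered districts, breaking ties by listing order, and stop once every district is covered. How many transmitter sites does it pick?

Pick 1: T2 covers 4 new districts (Northside, Hilltop, Greenfield, Midtown).
Pick 2: T5 covers 3 new districts (West End, Elmwood, Riverside).
Pick 3: T1 covers 1 new districts (Harbour).
Greedy uses 3 transmitter sites.

3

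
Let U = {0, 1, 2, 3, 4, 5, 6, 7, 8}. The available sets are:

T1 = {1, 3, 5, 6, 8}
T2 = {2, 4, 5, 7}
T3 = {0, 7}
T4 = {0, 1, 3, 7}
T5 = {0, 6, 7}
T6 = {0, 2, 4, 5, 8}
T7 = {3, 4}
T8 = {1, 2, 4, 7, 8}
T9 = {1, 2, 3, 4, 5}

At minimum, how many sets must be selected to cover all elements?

3

T1, T2, T3 together cover {0, 1, 2, 3, 4, 5, 6, 7, 8} — every element.
No 2 of the 9 sets cover everything (all 36 pairs fall short), so 3 is minimum.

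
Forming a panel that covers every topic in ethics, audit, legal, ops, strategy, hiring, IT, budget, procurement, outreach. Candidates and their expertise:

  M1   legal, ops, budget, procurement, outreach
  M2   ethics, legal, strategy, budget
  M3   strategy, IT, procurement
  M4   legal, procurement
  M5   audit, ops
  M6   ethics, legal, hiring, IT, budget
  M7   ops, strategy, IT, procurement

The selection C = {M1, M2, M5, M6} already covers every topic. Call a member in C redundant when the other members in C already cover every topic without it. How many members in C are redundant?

0

Drop M1: procurement, outreach uncovered — not redundant.
Drop M2: strategy uncovered — not redundant.
Drop M5: audit uncovered — not redundant.
Drop M6: hiring, IT uncovered — not redundant.
None of the members in C is redundant.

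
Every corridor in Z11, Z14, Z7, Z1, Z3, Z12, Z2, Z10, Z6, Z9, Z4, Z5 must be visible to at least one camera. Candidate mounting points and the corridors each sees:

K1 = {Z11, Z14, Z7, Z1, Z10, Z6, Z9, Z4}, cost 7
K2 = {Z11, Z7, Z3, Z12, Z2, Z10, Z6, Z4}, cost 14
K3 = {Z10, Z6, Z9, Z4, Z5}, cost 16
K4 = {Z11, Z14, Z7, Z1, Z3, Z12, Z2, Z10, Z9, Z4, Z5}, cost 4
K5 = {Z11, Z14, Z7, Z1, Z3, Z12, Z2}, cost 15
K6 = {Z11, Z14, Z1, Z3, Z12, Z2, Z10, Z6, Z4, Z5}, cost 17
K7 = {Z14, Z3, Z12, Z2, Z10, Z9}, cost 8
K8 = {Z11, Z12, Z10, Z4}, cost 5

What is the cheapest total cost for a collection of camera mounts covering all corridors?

K1, K4 cover every corridor at cost 7 + 4 = 11.
Any cover uses at least 2 camera mounts; among all covering selections none totals below 11.

11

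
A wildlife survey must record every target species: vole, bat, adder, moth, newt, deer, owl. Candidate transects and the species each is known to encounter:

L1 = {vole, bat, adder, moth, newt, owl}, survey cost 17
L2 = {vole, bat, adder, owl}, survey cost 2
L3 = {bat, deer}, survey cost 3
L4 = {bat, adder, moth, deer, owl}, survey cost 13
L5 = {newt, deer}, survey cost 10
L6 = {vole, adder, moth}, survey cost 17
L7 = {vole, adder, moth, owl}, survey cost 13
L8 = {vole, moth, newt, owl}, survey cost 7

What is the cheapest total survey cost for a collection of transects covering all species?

L2, L3, L8 cover every species at survey cost 2 + 3 + 7 = 12.
Any cover uses at least 2 transects; among all covering selections none totals below 12.

12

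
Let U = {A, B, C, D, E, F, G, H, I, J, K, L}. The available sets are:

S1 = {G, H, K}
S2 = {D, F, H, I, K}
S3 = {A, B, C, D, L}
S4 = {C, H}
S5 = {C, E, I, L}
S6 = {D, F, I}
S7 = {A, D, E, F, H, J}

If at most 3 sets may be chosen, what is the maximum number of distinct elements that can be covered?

Choosing S1, S3, S7 covers {A, B, C, D, E, F, G, H, J, K, L} — 11 elements.
No choice of 3 sets does better; here I is left uncovered.

11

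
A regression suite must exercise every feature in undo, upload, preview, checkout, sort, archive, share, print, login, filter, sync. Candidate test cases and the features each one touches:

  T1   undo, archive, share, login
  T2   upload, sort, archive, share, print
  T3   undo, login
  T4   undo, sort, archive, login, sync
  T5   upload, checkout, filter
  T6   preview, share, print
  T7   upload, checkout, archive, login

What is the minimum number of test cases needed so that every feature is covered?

3

T4, T5, T6 together cover {undo, upload, preview, checkout, sort, archive, share, print, login, filter, sync} — every feature.
No 2 of the 7 test cases cover everything (all 21 pairs fall short), so 3 is minimum.
Greedy (largest uncovered first) would take T2, T4, T5, T6 — 4 test cases — but 3 suffice.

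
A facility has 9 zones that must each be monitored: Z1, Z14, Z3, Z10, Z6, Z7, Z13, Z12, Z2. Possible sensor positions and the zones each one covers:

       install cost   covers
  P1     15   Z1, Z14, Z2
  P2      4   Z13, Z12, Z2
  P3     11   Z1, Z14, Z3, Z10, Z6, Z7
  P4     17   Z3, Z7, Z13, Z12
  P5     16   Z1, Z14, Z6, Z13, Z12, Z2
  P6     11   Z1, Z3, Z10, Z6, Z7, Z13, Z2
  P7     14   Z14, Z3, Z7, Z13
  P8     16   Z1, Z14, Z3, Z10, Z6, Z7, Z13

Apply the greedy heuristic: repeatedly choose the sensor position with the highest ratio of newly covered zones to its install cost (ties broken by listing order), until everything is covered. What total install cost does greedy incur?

Pick 1: P2 adds 3 new (Z13, Z12, Z2) at install cost 4 (ratio 3/4).
Pick 2: P3 adds 6 new (Z1, Z14, Z3, Z10, Z6, Z7) at install cost 11 (ratio 6/11).
Greedy total install cost: 4 + 11 = 15.

15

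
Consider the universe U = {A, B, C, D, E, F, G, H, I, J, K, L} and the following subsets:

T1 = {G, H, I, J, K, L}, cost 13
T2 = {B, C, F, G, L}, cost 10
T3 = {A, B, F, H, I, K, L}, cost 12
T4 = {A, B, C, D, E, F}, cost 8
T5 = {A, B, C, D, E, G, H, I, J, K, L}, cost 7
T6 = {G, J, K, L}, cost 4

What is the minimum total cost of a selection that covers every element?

T4, T5 cover every element at cost 8 + 7 = 15.
Any cover uses at least 2 sets; among all covering selections none totals below 15.

15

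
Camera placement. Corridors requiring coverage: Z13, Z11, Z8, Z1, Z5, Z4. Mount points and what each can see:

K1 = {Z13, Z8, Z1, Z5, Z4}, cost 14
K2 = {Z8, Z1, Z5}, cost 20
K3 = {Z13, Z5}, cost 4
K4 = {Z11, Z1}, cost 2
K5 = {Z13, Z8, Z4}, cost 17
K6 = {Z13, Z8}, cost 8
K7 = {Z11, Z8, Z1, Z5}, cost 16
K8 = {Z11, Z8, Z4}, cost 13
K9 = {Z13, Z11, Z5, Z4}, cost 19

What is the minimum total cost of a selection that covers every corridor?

16

K1, K4 cover every corridor at cost 14 + 2 = 16.
Any cover uses at least 2 camera mounts; among all covering selections none totals below 16.
Greedy by coverage-per-cost would pick K4, K3, K8 for 19 — worse than the optimum 16.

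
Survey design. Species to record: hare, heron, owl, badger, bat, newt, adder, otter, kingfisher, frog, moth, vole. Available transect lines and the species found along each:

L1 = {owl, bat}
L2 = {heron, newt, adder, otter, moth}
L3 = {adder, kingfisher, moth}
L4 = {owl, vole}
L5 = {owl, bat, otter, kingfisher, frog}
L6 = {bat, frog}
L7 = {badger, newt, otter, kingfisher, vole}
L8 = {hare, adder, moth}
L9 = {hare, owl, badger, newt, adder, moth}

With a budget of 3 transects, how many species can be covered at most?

Choosing L2, L5, L7 covers {heron, owl, badger, bat, newt, adder, otter, kingfisher, frog, moth, vole} — 11 species.
No choice of 3 transects does better; here hare is left uncovered.

11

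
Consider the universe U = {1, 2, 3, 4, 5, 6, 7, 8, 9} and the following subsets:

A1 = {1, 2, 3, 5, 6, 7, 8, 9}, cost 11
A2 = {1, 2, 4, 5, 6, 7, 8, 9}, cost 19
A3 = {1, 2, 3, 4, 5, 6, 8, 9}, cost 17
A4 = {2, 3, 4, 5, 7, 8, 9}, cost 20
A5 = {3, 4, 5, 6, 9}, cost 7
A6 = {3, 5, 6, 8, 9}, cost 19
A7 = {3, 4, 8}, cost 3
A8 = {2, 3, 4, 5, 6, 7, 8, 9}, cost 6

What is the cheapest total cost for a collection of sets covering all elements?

A1, A7 cover every element at cost 11 + 3 = 14.
Any cover uses at least 2 sets; among all covering selections none totals below 14.
Greedy by coverage-per-cost would pick A8, A1 for 17 — worse than the optimum 14.

14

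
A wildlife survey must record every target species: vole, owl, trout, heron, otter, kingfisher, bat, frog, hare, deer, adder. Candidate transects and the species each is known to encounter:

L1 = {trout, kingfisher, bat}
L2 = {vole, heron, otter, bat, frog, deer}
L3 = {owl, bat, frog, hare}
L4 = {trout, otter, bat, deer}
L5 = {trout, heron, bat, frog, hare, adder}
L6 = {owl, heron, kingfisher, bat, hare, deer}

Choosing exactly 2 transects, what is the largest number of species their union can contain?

Choosing L2, L5 covers {vole, trout, heron, otter, bat, frog, hare, deer, adder} — 9 species.
No choice of 2 transects does better; here owl, kingfisher are left uncovered.

9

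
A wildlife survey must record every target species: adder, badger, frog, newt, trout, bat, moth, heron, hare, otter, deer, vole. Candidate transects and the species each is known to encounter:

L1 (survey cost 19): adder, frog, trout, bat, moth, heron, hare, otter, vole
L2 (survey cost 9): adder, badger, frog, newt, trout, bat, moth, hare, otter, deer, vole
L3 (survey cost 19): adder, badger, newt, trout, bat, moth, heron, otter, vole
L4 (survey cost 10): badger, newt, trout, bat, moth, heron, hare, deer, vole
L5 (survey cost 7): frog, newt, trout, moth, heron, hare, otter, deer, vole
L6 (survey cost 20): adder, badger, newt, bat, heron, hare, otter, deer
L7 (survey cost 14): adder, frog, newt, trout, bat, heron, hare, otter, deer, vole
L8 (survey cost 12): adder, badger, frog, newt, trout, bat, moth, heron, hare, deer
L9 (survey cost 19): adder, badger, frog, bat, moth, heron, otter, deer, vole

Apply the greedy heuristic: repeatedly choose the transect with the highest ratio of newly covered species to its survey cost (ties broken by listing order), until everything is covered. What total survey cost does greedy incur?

Pick 1: L5 adds 9 new (frog, newt, trout, moth, heron, hare, otter, deer, vole) at survey cost 7 (ratio 9/7).
Pick 2: L2 adds 3 new (adder, badger, bat) at survey cost 9 (ratio 3/9).
Greedy total survey cost: 7 + 9 = 16.

16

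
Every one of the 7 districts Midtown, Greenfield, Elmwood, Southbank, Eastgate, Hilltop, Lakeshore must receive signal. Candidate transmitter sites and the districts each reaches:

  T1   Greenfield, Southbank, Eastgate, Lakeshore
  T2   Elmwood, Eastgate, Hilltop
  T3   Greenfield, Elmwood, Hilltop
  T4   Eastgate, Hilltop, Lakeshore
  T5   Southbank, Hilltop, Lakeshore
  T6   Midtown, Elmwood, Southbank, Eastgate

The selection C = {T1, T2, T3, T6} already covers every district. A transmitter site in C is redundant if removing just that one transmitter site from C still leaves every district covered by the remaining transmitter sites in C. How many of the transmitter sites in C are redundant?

2

Drop T1: Lakeshore uncovered — not redundant.
Drop T2: the rest still cover every district — redundant.
Drop T3: the rest still cover every district — redundant.
Drop T6: Midtown uncovered — not redundant.
2 redundant: T2, T3.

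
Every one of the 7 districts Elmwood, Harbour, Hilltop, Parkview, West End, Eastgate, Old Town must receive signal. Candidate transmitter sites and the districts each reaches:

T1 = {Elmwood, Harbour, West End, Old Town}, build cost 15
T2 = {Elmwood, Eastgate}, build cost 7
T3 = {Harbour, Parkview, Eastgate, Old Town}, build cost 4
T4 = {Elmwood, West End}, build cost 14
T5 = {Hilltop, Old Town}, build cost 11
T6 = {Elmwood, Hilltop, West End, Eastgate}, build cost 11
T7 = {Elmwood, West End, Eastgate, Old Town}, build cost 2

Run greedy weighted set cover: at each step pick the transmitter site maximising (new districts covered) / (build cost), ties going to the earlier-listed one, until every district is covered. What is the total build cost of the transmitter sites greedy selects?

17

Pick 1: T7 adds 4 new (Elmwood, West End, Eastgate, Old Town) at build cost 2 (ratio 4/2).
Pick 2: T3 adds 2 new (Harbour, Parkview) at build cost 4 (ratio 2/4).
Pick 3: T5 adds 1 new (Hilltop) at build cost 11 (ratio 1/11).
Greedy total build cost: 2 + 4 + 11 = 17. (The true optimum is 15, so greedy overshoots here.)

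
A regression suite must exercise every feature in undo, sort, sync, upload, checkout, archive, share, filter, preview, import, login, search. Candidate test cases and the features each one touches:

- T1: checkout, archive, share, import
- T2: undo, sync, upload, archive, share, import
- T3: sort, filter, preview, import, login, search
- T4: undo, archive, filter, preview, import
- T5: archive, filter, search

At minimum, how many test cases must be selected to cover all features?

3

T1, T2, T3 together cover {undo, sort, sync, upload, checkout, archive, share, filter, preview, import, login, search} — every feature.
No 2 of the 5 test cases cover everything (all 10 pairs fall short), so 3 is minimum.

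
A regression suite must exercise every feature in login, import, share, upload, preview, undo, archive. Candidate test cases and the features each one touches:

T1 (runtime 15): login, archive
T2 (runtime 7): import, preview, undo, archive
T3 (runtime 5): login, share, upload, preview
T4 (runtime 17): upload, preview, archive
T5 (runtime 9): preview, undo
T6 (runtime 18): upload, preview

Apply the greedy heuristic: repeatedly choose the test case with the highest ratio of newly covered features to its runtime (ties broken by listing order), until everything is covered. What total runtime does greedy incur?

Pick 1: T3 adds 4 new (login, share, upload, preview) at runtime 5 (ratio 4/5).
Pick 2: T2 adds 3 new (import, undo, archive) at runtime 7 (ratio 3/7).
Greedy total runtime: 5 + 7 = 12.

12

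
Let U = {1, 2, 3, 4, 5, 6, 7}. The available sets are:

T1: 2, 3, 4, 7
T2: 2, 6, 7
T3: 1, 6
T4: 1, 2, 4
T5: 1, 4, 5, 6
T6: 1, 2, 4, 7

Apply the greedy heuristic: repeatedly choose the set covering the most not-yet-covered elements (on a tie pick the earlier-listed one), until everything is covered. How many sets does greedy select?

2

Pick 1: T1 covers 4 new elements (2, 3, 4, 7).
Pick 2: T5 covers 3 new elements (1, 5, 6).
Greedy uses 2 sets.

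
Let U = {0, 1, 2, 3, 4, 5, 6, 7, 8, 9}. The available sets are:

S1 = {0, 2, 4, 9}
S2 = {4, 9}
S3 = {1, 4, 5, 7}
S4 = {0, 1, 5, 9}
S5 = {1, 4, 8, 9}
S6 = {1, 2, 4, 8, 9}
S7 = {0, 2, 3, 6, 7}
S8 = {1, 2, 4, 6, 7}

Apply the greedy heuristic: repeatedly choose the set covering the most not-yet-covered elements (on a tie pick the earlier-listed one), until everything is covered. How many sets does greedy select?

Pick 1: S6 covers 5 new elements (1, 2, 4, 8, 9).
Pick 2: S7 covers 4 new elements (0, 3, 6, 7).
Pick 3: S3 covers 1 new elements (5).
Greedy uses 3 sets.

3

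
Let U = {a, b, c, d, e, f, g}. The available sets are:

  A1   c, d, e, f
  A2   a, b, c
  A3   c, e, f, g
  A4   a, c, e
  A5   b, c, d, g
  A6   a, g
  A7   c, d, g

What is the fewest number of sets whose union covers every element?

3

A1, A2, A3 together cover {a, b, c, d, e, f, g} — every element.
No 2 of the 7 sets cover everything (all 21 pairs fall short), so 3 is minimum.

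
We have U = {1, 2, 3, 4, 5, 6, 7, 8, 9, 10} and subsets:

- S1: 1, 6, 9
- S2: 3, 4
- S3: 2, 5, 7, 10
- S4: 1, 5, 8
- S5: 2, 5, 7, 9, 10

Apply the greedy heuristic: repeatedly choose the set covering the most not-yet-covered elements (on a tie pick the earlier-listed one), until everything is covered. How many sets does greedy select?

4

Pick 1: S5 covers 5 new elements (2, 5, 7, 9, 10).
Pick 2: S1 covers 2 new elements (1, 6).
Pick 3: S2 covers 2 new elements (3, 4).
Pick 4: S4 covers 1 new elements (8).
Greedy uses 4 sets.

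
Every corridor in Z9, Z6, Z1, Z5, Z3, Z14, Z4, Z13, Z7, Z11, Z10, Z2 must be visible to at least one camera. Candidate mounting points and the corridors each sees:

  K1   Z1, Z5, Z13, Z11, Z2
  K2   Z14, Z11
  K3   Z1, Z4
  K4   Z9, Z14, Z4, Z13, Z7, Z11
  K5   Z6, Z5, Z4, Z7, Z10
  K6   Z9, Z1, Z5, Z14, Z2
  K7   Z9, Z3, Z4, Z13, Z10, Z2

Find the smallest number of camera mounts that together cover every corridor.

K1, K2, K5, K7 together cover {Z9, Z6, Z1, Z5, Z3, Z14, Z4, Z13, Z7, Z11, Z10, Z2} — every corridor.
No 3 of the 7 camera mounts cover everything (all 35 triples fall short), so 4 is minimum.

4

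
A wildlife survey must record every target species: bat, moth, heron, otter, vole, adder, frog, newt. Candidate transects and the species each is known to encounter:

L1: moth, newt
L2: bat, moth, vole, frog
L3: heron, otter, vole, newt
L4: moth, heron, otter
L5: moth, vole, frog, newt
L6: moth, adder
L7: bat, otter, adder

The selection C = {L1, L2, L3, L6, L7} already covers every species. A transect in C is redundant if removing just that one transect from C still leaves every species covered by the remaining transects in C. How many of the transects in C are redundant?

3

Drop L1: the rest still cover every species — redundant.
Drop L2: frog uncovered — not redundant.
Drop L3: heron uncovered — not redundant.
Drop L6: the rest still cover every species — redundant.
Drop L7: the rest still cover every species — redundant.
3 redundant: L1, L6, L7.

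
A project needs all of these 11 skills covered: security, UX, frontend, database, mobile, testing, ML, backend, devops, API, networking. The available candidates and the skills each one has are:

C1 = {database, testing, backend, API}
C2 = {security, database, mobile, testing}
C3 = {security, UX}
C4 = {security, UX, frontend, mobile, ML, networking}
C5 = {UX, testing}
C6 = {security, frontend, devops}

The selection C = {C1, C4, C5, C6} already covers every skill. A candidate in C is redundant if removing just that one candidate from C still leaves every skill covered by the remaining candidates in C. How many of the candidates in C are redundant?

1

Drop C1: database, backend, API uncovered — not redundant.
Drop C4: mobile, ML, networking uncovered — not redundant.
Drop C5: the rest still cover every skill — redundant.
Drop C6: devops uncovered — not redundant.
1 redundant: C5.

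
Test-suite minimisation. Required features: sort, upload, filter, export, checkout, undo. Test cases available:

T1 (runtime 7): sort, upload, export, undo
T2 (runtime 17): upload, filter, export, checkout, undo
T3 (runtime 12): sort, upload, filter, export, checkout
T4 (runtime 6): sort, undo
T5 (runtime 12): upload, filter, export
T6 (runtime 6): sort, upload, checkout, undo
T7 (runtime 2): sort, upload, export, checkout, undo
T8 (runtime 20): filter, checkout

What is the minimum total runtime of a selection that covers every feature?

14

T3, T7 cover every feature at runtime 12 + 2 = 14.
Any cover uses at least 2 test cases; among all covering selections none totals below 14.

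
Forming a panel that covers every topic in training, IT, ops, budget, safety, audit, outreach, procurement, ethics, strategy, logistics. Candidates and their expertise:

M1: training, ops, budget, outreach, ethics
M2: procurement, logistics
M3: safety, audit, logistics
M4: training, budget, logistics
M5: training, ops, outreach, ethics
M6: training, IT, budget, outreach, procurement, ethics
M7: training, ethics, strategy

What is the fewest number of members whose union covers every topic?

M1, M3, M6, M7 together cover {training, IT, ops, budget, safety, audit, outreach, procurement, ethics, strategy, logistics} — every topic.
No 3 of the 7 members cover everything (all 35 triples fall short), so 4 is minimum.

4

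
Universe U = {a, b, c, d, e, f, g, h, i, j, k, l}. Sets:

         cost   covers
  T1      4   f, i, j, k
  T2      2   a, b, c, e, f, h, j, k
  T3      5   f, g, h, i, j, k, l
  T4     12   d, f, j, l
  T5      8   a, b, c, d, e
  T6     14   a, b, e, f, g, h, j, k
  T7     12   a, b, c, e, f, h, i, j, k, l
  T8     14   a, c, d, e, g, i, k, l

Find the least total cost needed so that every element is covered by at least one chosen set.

T3, T5 cover every element at cost 5 + 8 = 13.
Any cover uses at least 2 sets; among all covering selections none totals below 13.
Greedy by coverage-per-cost would pick T2, T3, T5 for 15 — worse than the optimum 13.

13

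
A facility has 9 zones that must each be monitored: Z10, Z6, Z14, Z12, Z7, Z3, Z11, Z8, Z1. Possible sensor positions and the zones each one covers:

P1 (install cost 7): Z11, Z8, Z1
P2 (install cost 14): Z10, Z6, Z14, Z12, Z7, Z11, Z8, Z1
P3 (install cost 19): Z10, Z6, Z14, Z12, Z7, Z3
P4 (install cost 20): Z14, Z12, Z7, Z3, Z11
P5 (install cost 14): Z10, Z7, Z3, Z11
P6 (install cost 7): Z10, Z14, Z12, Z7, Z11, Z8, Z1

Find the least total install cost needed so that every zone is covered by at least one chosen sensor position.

P1, P3 cover every zone at install cost 7 + 19 = 26.
Any cover uses at least 2 sensor positions; among all covering selections none totals below 26.

26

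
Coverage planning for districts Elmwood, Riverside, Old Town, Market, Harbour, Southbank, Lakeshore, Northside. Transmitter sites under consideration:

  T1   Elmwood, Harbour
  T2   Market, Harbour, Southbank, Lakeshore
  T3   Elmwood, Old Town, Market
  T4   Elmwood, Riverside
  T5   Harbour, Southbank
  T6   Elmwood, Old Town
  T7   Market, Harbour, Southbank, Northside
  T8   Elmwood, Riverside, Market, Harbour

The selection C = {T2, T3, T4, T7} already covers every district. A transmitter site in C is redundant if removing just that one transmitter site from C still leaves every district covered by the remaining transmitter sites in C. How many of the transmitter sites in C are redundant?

0

Drop T2: Lakeshore uncovered — not redundant.
Drop T3: Old Town uncovered — not redundant.
Drop T4: Riverside uncovered — not redundant.
Drop T7: Northside uncovered — not redundant.
None of the transmitter sites in C is redundant.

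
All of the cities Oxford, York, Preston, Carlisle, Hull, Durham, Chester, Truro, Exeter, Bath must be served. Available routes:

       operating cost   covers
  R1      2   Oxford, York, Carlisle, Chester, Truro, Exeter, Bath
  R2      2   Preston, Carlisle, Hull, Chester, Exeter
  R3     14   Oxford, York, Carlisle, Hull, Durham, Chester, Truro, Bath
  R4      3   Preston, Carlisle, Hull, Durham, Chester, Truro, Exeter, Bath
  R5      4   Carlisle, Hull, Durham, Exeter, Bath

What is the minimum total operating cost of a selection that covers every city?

R1, R4 cover every city at operating cost 2 + 3 = 5.
Any cover uses at least 2 routes; among all covering selections none totals below 5.

5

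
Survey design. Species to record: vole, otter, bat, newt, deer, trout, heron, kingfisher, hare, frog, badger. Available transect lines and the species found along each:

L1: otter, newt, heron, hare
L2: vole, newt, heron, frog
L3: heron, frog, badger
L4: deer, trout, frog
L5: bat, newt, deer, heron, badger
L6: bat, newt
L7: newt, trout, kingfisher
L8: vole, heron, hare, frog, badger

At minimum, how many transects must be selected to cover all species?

4

L1, L2, L5, L7 together cover {vole, otter, bat, newt, deer, trout, heron, kingfisher, hare, frog, badger} — every species.
No 3 of the 8 transects cover everything (all 56 triples fall short), so 4 is minimum.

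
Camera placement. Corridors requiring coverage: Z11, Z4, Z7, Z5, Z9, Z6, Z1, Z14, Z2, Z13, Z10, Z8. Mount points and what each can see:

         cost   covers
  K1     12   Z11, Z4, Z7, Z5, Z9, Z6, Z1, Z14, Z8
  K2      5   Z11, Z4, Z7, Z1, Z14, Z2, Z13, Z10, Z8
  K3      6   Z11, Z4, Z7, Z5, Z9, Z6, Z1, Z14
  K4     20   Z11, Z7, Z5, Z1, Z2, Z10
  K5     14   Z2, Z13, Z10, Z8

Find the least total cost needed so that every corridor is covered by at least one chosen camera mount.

11

K2, K3 cover every corridor at cost 5 + 6 = 11.
Any cover uses at least 2 camera mounts; among all covering selections none totals below 11.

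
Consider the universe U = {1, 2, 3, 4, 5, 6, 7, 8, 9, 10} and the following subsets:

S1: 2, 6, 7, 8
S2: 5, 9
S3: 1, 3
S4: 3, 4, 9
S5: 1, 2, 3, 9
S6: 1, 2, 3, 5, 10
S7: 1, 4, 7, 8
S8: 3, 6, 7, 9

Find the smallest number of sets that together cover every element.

S1, S4, S6 together cover {1, 2, 3, 4, 5, 6, 7, 8, 9, 10} — every element.
No 2 of the 8 sets cover everything (all 28 pairs fall short), so 3 is minimum.

3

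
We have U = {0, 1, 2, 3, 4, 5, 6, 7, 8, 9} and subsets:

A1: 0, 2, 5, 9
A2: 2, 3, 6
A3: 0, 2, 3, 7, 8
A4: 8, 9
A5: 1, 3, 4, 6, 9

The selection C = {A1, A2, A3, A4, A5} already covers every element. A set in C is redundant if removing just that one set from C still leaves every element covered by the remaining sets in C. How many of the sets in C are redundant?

Drop A1: 5 uncovered — not redundant.
Drop A2: the rest still cover every element — redundant.
Drop A3: 7 uncovered — not redundant.
Drop A4: the rest still cover every element — redundant.
Drop A5: 1, 4 uncovered — not redundant.
2 redundant: A2, A4.

2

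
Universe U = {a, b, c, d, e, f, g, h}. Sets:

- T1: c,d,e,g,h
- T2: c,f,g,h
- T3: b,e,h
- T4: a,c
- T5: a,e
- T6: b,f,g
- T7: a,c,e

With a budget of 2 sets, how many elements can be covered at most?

Choosing T1, T6 covers {b, c, d, e, f, g, h} — 7 elements.
No choice of 2 sets does better; here a is left uncovered.

7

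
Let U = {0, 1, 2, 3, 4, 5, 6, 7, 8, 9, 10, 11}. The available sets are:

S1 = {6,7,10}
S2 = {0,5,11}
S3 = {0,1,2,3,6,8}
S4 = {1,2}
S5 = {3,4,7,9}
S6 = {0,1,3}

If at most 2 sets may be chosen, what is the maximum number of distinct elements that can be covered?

9

Choosing S3, S5 covers {0, 1, 2, 3, 4, 6, 7, 8, 9} — 9 elements.
No choice of 2 sets does better; here 5, 10, 11 are left uncovered.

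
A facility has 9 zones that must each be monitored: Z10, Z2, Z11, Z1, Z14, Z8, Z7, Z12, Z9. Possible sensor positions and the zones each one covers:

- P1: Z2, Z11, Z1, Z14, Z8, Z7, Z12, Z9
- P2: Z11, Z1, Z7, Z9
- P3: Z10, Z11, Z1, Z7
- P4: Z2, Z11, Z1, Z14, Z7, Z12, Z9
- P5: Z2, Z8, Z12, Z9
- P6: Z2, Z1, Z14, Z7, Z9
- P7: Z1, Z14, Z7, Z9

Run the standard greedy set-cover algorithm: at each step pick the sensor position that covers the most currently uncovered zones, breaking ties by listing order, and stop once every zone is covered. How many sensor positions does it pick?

2

Pick 1: P1 covers 8 new zones (Z2, Z11, Z1, Z14, Z8, Z7, Z12, Z9).
Pick 2: P3 covers 1 new zones (Z10).
Greedy uses 2 sensor positions.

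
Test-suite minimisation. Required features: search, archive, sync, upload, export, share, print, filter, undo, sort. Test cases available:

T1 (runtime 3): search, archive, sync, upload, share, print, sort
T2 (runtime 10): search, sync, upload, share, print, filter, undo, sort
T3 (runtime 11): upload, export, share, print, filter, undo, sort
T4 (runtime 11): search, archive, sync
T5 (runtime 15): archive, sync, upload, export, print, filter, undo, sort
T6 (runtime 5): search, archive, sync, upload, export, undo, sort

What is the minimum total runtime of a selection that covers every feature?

14

T1, T3 cover every feature at runtime 3 + 11 = 14.
Any cover uses at least 2 test cases; among all covering selections none totals below 14.
Greedy by coverage-per-runtime would pick T1, T6, T2 for 18 — worse than the optimum 14.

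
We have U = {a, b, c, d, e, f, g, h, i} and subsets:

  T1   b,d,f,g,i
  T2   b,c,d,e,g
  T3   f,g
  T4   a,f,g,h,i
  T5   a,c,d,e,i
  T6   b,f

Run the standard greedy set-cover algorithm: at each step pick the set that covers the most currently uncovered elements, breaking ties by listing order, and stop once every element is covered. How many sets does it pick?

3

Pick 1: T1 covers 5 new elements (b, d, f, g, i).
Pick 2: T5 covers 3 new elements (a, c, e).
Pick 3: T4 covers 1 new elements (h).
Greedy uses 3 sets. (The true minimum is 2.)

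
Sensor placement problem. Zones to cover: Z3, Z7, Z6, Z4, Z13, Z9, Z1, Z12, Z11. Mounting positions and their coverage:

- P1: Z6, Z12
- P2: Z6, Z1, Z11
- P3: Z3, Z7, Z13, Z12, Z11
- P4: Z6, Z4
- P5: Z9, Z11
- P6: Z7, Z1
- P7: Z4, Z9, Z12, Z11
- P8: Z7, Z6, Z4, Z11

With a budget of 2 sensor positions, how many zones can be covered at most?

7

Choosing P2, P3 covers {Z3, Z7, Z6, Z13, Z1, Z12, Z11} — 7 zones.
No choice of 2 sensor positions does better; here Z4, Z9 are left uncovered.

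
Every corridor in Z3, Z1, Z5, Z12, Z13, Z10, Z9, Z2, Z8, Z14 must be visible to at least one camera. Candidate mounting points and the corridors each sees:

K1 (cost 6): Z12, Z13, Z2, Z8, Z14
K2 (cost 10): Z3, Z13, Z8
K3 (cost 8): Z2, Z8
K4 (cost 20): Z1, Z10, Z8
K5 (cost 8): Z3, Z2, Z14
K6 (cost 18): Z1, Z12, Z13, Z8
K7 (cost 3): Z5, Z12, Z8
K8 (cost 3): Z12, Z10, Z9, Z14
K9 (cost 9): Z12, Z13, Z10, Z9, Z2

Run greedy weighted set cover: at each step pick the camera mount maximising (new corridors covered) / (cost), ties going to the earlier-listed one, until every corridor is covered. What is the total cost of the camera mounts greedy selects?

38

Pick 1: K8 adds 4 new (Z12, Z10, Z9, Z14) at cost 3 (ratio 4/3).
Pick 2: K7 adds 2 new (Z5, Z8) at cost 3 (ratio 2/3).
Pick 3: K1 adds 2 new (Z13, Z2) at cost 6 (ratio 2/6).
Pick 4: K5 adds 1 new (Z3) at cost 8 (ratio 1/8).
Pick 5: K6 adds 1 new (Z1) at cost 18 (ratio 1/18).
Greedy total cost: 3 + 3 + 6 + 8 + 18 = 38. (The true optimum is 32, so greedy overshoots here.)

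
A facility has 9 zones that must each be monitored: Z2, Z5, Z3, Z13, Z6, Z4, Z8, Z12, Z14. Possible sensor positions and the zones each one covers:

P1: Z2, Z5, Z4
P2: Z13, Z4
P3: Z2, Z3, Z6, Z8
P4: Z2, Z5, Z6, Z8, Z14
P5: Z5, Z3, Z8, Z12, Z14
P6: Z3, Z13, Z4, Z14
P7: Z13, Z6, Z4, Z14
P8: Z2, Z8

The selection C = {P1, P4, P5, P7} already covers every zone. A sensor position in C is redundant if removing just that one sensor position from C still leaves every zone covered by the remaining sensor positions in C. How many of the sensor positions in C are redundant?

Drop P1: the rest still cover every zone — redundant.
Drop P4: the rest still cover every zone — redundant.
Drop P5: Z3, Z12 uncovered — not redundant.
Drop P7: Z13 uncovered — not redundant.
2 redundant: P1, P4.

2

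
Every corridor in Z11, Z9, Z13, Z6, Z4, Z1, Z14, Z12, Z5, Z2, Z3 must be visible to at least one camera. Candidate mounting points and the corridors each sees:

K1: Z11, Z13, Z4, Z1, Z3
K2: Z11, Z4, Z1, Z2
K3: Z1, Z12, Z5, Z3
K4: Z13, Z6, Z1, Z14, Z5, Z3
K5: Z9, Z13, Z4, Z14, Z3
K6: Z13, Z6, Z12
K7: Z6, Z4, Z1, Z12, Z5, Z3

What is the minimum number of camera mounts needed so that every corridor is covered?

3

K2, K5, K7 together cover {Z11, Z9, Z13, Z6, Z4, Z1, Z14, Z12, Z5, Z2, Z3} — every corridor.
No 2 of the 7 camera mounts cover everything (all 21 pairs fall short), so 3 is minimum.
Greedy (largest uncovered first) would take K4, K2, K3, K5 — 4 camera mounts — but 3 suffice.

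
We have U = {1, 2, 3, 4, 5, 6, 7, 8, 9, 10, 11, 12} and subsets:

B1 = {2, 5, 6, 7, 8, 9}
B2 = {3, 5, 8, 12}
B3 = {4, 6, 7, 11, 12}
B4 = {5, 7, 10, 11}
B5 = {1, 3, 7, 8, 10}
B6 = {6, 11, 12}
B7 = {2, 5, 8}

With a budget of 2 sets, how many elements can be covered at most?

Choosing B1, B3 covers {2, 4, 5, 6, 7, 8, 9, 11, 12} — 9 elements.
No choice of 2 sets does better; here 1, 3, 10 are left uncovered.

9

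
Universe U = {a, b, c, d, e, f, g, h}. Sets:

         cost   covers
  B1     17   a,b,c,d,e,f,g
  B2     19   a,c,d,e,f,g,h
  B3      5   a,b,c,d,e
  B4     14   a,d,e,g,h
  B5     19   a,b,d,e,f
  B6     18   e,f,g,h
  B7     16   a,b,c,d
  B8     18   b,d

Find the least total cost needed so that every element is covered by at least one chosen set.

23

B3, B6 cover every element at cost 5 + 18 = 23.
Any cover uses at least 2 sets; among all covering selections none totals below 23.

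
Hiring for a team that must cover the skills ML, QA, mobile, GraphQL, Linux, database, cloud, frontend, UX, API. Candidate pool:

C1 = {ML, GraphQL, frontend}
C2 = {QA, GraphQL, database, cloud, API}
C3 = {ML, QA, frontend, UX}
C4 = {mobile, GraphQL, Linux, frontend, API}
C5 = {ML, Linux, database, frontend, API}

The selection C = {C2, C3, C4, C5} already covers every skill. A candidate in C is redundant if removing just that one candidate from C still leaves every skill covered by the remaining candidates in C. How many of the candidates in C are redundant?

1

Drop C2: cloud uncovered — not redundant.
Drop C3: UX uncovered — not redundant.
Drop C4: mobile uncovered — not redundant.
Drop C5: the rest still cover every skill — redundant.
1 redundant: C5.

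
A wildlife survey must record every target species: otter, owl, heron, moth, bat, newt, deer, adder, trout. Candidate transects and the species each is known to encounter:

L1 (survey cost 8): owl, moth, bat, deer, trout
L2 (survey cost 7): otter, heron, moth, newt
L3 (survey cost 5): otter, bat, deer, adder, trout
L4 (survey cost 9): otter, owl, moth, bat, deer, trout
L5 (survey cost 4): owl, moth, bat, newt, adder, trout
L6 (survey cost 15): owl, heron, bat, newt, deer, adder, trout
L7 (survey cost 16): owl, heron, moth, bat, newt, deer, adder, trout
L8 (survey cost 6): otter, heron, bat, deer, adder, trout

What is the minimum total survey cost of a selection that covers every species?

L5, L8 cover every species at survey cost 4 + 6 = 10.
Any cover uses at least 2 transects; among all covering selections none totals below 10.

10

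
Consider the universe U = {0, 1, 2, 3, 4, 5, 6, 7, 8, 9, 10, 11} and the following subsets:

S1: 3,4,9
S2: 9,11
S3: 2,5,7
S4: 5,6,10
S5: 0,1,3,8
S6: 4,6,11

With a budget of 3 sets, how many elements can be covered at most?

Choosing S3, S5, S6 covers {0, 1, 2, 3, 4, 5, 6, 7, 8, 11} — 10 elements.
No choice of 3 sets does better; here 9, 10 are left uncovered.

10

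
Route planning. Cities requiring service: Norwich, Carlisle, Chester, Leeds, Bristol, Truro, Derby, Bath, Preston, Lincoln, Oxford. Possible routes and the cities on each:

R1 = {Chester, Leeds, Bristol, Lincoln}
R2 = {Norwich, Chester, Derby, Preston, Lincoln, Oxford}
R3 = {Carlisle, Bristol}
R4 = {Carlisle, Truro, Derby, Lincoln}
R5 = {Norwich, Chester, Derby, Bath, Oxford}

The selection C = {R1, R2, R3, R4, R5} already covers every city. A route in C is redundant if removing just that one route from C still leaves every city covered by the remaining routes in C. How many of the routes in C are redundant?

1

Drop R1: Leeds uncovered — not redundant.
Drop R2: Preston uncovered — not redundant.
Drop R3: the rest still cover every city — redundant.
Drop R4: Truro uncovered — not redundant.
Drop R5: Bath uncovered — not redundant.
1 redundant: R3.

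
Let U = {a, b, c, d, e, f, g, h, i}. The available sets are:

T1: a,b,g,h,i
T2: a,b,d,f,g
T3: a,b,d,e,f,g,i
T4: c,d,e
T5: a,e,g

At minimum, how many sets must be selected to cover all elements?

T1, T2, T4 together cover {a, b, c, d, e, f, g, h, i} — every element.
No 2 of the 5 sets cover everything (all 10 pairs fall short), so 3 is minimum.

3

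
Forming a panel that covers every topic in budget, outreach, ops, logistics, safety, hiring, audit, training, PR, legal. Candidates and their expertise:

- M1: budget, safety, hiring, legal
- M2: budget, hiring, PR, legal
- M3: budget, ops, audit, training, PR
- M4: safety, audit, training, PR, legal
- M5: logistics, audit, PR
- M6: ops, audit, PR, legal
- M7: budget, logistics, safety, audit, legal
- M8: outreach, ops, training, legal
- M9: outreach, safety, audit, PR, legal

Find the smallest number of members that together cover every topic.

M1, M5, M8 together cover {budget, outreach, ops, logistics, safety, hiring, audit, training, PR, legal} — every topic.
No 2 of the 9 members cover everything (all 36 pairs fall short), so 3 is minimum.
Greedy (largest uncovered first) would take M3, M1, M5, M8 — 4 members — but 3 suffice.

3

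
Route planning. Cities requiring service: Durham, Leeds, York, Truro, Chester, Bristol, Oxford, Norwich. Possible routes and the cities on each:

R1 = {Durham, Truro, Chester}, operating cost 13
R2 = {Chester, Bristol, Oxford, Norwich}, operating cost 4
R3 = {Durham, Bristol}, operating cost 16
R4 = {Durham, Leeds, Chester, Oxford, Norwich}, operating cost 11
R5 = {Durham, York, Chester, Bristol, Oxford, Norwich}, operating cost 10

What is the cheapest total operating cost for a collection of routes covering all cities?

R1, R4, R5 cover every city at operating cost 13 + 11 + 10 = 34.
Any cover uses at least 3 routes; among all covering selections none totals below 34.
Greedy by coverage-per-operating cost would pick R2, R5, R4, R1 for 38 — worse than the optimum 34.

34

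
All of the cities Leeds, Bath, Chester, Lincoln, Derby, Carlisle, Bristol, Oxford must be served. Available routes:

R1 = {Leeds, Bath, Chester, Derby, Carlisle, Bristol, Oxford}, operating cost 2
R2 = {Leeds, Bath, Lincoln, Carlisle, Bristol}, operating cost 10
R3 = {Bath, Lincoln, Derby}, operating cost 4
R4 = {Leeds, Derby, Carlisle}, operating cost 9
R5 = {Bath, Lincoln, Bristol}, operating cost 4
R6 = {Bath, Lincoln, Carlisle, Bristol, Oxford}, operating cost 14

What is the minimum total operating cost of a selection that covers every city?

R1, R3 cover every city at operating cost 2 + 4 = 6.
Any cover uses at least 2 routes; among all covering selections none totals below 6.

6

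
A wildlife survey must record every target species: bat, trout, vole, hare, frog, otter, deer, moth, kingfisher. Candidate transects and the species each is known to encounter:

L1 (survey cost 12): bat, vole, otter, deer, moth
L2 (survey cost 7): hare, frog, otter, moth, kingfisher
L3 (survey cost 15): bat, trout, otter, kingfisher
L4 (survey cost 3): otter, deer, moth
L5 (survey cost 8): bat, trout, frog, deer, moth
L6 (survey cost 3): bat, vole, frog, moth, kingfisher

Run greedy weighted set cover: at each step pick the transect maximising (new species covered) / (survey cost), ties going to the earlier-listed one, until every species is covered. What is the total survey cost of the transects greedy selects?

21

Pick 1: L6 adds 5 new (bat, vole, frog, moth, kingfisher) at survey cost 3 (ratio 5/3).
Pick 2: L4 adds 2 new (otter, deer) at survey cost 3 (ratio 2/3).
Pick 3: L2 adds 1 new (hare) at survey cost 7 (ratio 1/7).
Pick 4: L5 adds 1 new (trout) at survey cost 8 (ratio 1/8).
Greedy total survey cost: 3 + 3 + 7 + 8 = 21. (The true optimum is 18, so greedy overshoots here.)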